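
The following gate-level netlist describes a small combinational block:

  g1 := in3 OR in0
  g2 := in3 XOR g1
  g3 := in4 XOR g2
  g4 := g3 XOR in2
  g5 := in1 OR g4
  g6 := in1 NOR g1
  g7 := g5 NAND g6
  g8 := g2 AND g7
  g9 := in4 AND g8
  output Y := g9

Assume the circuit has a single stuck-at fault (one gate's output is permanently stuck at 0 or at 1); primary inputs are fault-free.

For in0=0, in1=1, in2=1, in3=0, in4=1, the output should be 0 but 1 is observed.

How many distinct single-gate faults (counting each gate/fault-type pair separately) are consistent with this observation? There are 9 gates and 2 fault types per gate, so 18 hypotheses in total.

Fault-free: g1=0, g2=0, g3=1, g4=0, g5=1, g6=0, g7=1, g8=0, g9=0 → 0. Observed 1.
  g1: stuck-at-1 ✓; others ✗
  g2: stuck-at-1 ✓; others ✗
  g3: none of the 2 fault types match ✗
  g4: none of the 2 fault types match ✗
  g5: none of the 2 fault types match ✗
  g6: none of the 2 fault types match ✗
  g7: none of the 2 fault types match ✗
  g8: stuck-at-1 ✓; others ✗
  g9: stuck-at-1 ✓; others ✗
Consistent faults: {g1 stuck-at-1, g2 stuck-at-1, g8 stuck-at-1, g9 stuck-at-1} — 4 in all.

4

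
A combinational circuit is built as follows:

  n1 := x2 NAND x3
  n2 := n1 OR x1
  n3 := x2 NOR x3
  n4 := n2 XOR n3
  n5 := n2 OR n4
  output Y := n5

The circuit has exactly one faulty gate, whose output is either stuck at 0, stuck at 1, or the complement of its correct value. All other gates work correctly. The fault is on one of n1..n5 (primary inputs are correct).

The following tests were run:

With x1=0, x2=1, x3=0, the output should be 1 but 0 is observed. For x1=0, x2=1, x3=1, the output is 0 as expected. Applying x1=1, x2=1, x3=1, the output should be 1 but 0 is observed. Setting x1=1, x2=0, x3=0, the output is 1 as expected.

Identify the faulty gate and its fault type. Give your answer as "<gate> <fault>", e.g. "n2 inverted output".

n2 stuck-at-0

Fault-free values for test 1 (x1=0, x2=1, x3=0): n1=1, n2=1, n3=0, n4=1, n5=1, giving Y=1. Observed 0.
Test 1: faults giving observed 0 are {n1 stuck-at-0, n1 inverted output, n2 stuck-at-0, n2 inverted output, n5 stuck-at-0, n5 inverted output}.
Test 2 (x1=0, x2=1, x3=1): fault-free n1=0, n2=0, n3=0, n4=0, n5=0 → 0; observed 0. Eliminates n1 inverted output, n2 inverted output, n5 inverted output.
Test 3 (x1=1, x2=1, x3=1): fault-free n1=0, n2=1, n3=0, n4=1, n5=1 → 1; observed 0. Eliminates n1 stuck-at-0.
Test 4 (x1=1, x2=0, x3=0): fault-free n1=1, n2=1, n3=1, n4=0, n5=1 → 1; observed 1. Eliminates n5 stuck-at-0.
Only n2 stuck-at-0 is consistent with every test.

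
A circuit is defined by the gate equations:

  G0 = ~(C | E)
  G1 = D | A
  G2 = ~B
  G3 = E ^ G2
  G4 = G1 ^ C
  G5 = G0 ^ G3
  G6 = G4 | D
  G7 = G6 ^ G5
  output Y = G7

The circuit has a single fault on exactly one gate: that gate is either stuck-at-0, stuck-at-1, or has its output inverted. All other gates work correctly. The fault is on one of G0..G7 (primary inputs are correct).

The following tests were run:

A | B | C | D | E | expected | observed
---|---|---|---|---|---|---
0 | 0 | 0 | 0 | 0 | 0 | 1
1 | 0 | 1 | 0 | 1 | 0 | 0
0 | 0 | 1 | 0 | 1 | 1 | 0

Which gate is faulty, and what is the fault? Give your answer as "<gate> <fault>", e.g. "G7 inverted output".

Fault-free values for test 1 (A=0, B=0, C=0, D=0, E=0): G0=1, G1=0, G2=1, G3=1, G4=0, G5=0, G6=0, G7=0, giving Y=0. Observed 1.
Test 1: faults giving observed 1 are {G0 stuck-at-0, G0 inverted output, G1 stuck-at-1, G1 inverted output, G2 stuck-at-0, G2 inverted output, G3 stuck-at-0, G3 inverted output, G4 stuck-at-1, G4 inverted output, G5 stuck-at-1, G5 inverted output, G6 stuck-at-1, G6 inverted output, G7 stuck-at-1, G7 inverted output}.
Test 2 (A=1, B=0, C=1, D=0, E=1): fault-free G0=0, G1=1, G2=1, G3=0, G4=0, G5=0, G6=0, G7=0 → 0; observed 0. Eliminates G0 inverted output, G1 inverted output, G2 stuck-at-0, G2 inverted output, G3 inverted output, G4 stuck-at-1, G4 inverted output, G5 stuck-at-1, G5 inverted output, G6 stuck-at-1, G6 inverted output, G7 stuck-at-1, G7 inverted output.
Test 3 (A=0, B=0, C=1, D=0, E=1): fault-free G0=0, G1=0, G2=1, G3=0, G4=1, G5=0, G6=1, G7=1 → 1; observed 0. Eliminates G0 stuck-at-0, G3 stuck-at-0.
Only G1 stuck-at-1 is consistent with every test.

G1 stuck-at-1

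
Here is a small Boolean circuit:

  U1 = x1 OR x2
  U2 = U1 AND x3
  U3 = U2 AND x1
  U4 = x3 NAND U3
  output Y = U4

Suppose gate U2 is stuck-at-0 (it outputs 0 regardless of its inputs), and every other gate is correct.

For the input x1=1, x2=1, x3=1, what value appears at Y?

1

Propagate with U2 forced: U1=1, U2=0 [stuck-at-0], U3=0, U4=1.
So Y = 1. (Without the fault it would be 0.)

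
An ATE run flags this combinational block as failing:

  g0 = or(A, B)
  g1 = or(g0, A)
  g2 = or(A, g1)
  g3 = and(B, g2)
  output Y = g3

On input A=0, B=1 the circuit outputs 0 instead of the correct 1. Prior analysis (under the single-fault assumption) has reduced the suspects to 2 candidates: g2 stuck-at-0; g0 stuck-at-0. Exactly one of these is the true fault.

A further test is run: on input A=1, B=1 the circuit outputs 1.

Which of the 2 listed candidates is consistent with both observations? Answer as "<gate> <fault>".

Evaluate each candidate on input A=1, B=1:
  g2 stuck-at-0: g0=1, g1=1, g2=0 [stuck-at-0], g3=0 → 0 — eliminated
  g0 stuck-at-0: g0=0 [stuck-at-0], g1=1, g2=1, g3=1 → 1 — matches
Only g0 stuck-at-0 reproduces the observed 1.

g0 stuck-at-0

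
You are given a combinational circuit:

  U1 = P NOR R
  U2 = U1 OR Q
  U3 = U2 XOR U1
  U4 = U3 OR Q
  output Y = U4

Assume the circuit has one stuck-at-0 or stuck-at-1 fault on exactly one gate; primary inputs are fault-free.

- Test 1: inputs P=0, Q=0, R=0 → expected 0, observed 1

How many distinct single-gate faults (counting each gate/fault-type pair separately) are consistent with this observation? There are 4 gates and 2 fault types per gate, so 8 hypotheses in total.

3

Fault-free: U1=1, U2=1, U3=0, U4=0 → 0. Observed 1.
  U1 stuck-at-0: output 0 ✗
  U1 stuck-at-1: output 0 ✗
  U2 stuck-at-0: output 1 ✓
  U2 stuck-at-1: output 0 ✗
  U3 stuck-at-0: output 0 ✗
  U3 stuck-at-1: output 1 ✓
  U4 stuck-at-0: output 0 ✗
  U4 stuck-at-1: output 1 ✓
Consistent faults: {U2 stuck-at-0, U3 stuck-at-1, U4 stuck-at-1} — 3 in all.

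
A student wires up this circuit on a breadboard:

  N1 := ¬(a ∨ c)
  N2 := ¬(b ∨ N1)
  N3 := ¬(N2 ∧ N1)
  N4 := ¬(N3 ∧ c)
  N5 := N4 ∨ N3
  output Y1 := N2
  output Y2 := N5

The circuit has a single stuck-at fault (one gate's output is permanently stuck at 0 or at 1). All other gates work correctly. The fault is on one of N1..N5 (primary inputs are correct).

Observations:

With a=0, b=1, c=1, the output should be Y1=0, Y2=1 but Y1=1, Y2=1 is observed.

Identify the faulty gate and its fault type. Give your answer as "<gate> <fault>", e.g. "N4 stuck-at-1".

N2 stuck-at-1

Fault-free values for test 1 (a=0, b=1, c=1): N1=0, N2=0, N3=1, N4=0, N5=1, giving Y1=0, Y2=1. Observed Y1=1, Y2=1.
Test 1: faults giving observed Y1=1, Y2=1 are {N2 stuck-at-1}.
Only N2 stuck-at-1 is consistent with every test.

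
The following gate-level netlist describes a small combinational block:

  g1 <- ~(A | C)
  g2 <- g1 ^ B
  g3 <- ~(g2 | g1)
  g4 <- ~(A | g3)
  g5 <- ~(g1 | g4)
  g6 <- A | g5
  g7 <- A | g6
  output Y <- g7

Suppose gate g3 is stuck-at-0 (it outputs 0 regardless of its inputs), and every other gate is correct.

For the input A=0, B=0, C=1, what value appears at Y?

0

Propagate with g3 forced: g1=0, g2=0, g3=0 [stuck-at-0], g4=1, g5=0, g6=0, g7=0.
So Y = 0. (Without the fault it would be 1.)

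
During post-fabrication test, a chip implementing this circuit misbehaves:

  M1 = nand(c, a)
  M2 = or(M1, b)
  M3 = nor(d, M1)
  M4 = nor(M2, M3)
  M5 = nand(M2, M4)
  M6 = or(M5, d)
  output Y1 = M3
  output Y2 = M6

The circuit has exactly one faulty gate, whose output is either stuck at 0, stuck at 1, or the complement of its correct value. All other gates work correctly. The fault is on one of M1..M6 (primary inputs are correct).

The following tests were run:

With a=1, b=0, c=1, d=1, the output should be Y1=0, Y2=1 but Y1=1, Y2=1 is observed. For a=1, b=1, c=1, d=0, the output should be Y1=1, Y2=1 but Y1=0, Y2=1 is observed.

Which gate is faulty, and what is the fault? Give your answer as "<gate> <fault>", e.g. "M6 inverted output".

Fault-free values for test 1 (a=1, b=0, c=1, d=1): M1=0, M2=0, M3=0, M4=1, M5=1, M6=1, giving Y1=0, Y2=1. Observed Y1=1, Y2=1.
Test 1: faults giving observed Y1=1, Y2=1 are {M3 stuck-at-1, M3 inverted output}.
Test 2 (a=1, b=1, c=1, d=0): fault-free M1=0, M2=1, M3=1, M4=0, M5=1, M6=1 → Y1=1, Y2=1; observed Y1=0, Y2=1. Eliminates M3 stuck-at-1.
Only M3 inverted output is consistent with every test.

M3 inverted output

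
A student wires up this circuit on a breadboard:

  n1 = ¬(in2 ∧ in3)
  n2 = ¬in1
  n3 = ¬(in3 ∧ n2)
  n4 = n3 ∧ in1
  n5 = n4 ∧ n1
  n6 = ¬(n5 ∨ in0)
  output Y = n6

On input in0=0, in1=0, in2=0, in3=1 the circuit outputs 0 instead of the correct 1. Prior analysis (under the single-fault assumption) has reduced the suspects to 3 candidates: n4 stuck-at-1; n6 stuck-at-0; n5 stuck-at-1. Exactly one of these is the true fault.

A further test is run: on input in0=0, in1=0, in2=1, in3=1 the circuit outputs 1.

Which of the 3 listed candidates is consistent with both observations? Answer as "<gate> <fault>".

n4 stuck-at-1

Evaluate each candidate on input in0=0, in1=0, in2=1, in3=1:
  n4 stuck-at-1: n1=0, n2=1, n3=0, n4=1 [stuck-at-1], n5=0, n6=1 → 1 — matches
  n6 stuck-at-0: n1=0, n2=1, n3=0, n4=0, n5=0, n6=0 [stuck-at-0] → 0 — eliminated
  n5 stuck-at-1: n1=0, n2=1, n3=0, n4=0, n5=1 [stuck-at-1], n6=0 → 0 — eliminated
Only n4 stuck-at-1 reproduces the observed 1.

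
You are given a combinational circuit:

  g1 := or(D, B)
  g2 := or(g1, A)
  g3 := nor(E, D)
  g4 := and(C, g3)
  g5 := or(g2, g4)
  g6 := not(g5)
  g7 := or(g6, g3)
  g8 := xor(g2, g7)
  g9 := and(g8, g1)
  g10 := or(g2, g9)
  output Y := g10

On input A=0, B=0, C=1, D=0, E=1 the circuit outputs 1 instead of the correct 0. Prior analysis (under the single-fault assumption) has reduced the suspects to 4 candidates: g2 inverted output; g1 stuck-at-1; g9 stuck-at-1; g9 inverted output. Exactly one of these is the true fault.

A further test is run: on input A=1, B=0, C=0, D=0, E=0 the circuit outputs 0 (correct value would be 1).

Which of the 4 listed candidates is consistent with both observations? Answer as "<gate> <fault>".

Evaluate each candidate on input A=1, B=0, C=0, D=0, E=0:
  g2 inverted output: g1=0, g2=0 [inverted output], g3=1, g4=0, g5=0, g6=1, g7=1, g8=1, g9=0, g10=0 → 0 — matches
  g1 stuck-at-1: g1=1 [stuck-at-1], g2=1, g3=1, g4=0, g5=1, g6=0, g7=1, g8=0, g9=0, g10=1 → 1 — eliminated
  g9 stuck-at-1: g1=0, g2=1, g3=1, g4=0, g5=1, g6=0, g7=1, g8=0, g9=1 [stuck-at-1], g10=1 → 1 — eliminated
  g9 inverted output: g1=0, g2=1, g3=1, g4=0, g5=1, g6=0, g7=1, g8=0, g9=1 [inverted output], g10=1 → 1 — eliminated
Only g2 inverted output reproduces the observed 0.

g2 inverted output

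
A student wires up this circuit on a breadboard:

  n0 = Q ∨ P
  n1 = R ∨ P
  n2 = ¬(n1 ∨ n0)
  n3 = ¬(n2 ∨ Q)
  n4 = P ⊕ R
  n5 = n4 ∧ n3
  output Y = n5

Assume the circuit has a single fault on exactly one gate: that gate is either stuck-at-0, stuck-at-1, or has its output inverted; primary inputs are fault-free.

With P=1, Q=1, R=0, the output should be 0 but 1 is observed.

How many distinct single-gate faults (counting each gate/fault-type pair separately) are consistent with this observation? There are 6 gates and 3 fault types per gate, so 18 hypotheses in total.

Fault-free: n0=1, n1=1, n2=0, n3=0, n4=1, n5=0 → 0. Observed 1.
  n0: none of the 3 fault types match ✗
  n1: none of the 3 fault types match ✗
  n2: none of the 3 fault types match ✗
  n3: stuck-at-1, inverted output ✓; others ✗
  n4: none of the 3 fault types match ✗
  n5: stuck-at-1, inverted output ✓; others ✗
Consistent faults: {n3 stuck-at-1, n3 inverted output, n5 stuck-at-1, n5 inverted output} — 4 in all.

4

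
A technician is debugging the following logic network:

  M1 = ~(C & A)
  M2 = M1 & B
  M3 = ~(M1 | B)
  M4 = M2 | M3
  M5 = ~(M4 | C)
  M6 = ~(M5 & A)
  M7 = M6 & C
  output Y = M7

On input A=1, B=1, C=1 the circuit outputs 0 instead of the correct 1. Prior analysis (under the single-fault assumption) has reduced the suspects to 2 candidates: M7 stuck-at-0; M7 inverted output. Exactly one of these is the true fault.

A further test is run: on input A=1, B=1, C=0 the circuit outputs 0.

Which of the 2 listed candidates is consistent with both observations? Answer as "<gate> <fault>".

Evaluate each candidate on input A=1, B=1, C=0:
  M7 stuck-at-0: M1=1, M2=1, M3=0, M4=1, M5=0, M6=1, M7=0 [stuck-at-0] → 0 — matches
  M7 inverted output: M1=1, M2=1, M3=0, M4=1, M5=0, M6=1, M7=1 [inverted output] → 1 — eliminated
Only M7 stuck-at-0 reproduces the observed 0.

M7 stuck-at-0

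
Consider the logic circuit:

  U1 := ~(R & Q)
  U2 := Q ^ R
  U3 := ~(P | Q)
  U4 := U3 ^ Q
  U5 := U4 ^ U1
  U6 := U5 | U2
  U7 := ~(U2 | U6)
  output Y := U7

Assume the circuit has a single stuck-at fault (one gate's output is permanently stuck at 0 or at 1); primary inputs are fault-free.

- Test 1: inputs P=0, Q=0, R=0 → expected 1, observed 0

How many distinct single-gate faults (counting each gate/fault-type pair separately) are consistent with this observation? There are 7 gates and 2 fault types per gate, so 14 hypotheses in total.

Fault-free: U1=1, U2=0, U3=1, U4=1, U5=0, U6=0, U7=1 → 1. Observed 0.
  U1 stuck-at-0: output 0 ✓
  U1 stuck-at-1: output 1 ✗
  U2 stuck-at-0: output 1 ✗
  U2 stuck-at-1: output 0 ✓
  U3 stuck-at-0: output 0 ✓
  U3 stuck-at-1: output 1 ✗
  U4 stuck-at-0: output 0 ✓
  U4 stuck-at-1: output 1 ✗
  U5 stuck-at-0: output 1 ✗
  U5 stuck-at-1: output 0 ✓
  U6 stuck-at-0: output 1 ✗
  U6 stuck-at-1: output 0 ✓
  U7 stuck-at-0: output 0 ✓
  U7 stuck-at-1: output 1 ✗
Consistent faults: {U1 stuck-at-0, U2 stuck-at-1, U3 stuck-at-0, U4 stuck-at-0, U5 stuck-at-1, U6 stuck-at-1, U7 stuck-at-0} — 7 in all.

7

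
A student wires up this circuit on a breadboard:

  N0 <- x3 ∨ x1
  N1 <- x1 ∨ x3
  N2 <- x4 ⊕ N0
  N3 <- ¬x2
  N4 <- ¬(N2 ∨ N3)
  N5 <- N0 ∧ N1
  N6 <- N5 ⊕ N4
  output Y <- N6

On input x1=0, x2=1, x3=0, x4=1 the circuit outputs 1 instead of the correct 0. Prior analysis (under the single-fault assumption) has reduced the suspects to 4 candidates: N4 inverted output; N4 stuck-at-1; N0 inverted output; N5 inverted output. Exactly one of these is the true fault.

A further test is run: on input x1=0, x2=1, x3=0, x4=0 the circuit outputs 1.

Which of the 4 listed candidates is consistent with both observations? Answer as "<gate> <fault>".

Evaluate each candidate on input x1=0, x2=1, x3=0, x4=0:
  N4 inverted output: N0=0, N1=0, N2=0, N3=0, N4=0 [inverted output], N5=0, N6=0 → 0 — eliminated
  N4 stuck-at-1: N0=0, N1=0, N2=0, N3=0, N4=1 [stuck-at-1], N5=0, N6=1 → 1 — matches
  N0 inverted output: N0=1 [inverted output], N1=0, N2=1, N3=0, N4=0, N5=0, N6=0 → 0 — eliminated
  N5 inverted output: N0=0, N1=0, N2=0, N3=0, N4=1, N5=1 [inverted output], N6=0 → 0 — eliminated
Only N4 stuck-at-1 reproduces the observed 1.

N4 stuck-at-1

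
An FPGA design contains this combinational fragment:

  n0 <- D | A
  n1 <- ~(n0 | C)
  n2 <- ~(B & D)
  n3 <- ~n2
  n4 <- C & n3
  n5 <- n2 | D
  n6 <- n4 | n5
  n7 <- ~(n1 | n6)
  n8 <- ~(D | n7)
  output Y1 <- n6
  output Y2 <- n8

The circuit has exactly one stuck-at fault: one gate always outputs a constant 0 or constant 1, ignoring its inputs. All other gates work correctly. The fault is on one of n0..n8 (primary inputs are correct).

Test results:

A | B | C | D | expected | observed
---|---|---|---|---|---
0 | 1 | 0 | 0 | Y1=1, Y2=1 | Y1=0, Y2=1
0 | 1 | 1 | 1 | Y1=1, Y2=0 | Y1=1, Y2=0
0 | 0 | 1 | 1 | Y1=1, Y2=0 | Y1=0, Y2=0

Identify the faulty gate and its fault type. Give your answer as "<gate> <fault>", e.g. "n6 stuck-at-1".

n5 stuck-at-0

Fault-free values for test 1 (A=0, B=1, C=0, D=0): n0=0, n1=1, n2=1, n3=0, n4=0, n5=1, n6=1, n7=0, n8=1, giving Y1=1, Y2=1. Observed Y1=0, Y2=1.
Test 1: faults giving observed Y1=0, Y2=1 are {n2 stuck-at-0, n5 stuck-at-0, n6 stuck-at-0}.
Test 2 (A=0, B=1, C=1, D=1): fault-free n0=1, n1=0, n2=0, n3=1, n4=1, n5=1, n6=1, n7=0, n8=0 → Y1=1, Y2=0; observed Y1=1, Y2=0. Eliminates n6 stuck-at-0.
Test 3 (A=0, B=0, C=1, D=1): fault-free n0=1, n1=0, n2=1, n3=0, n4=0, n5=1, n6=1, n7=0, n8=0 → Y1=1, Y2=0; observed Y1=0, Y2=0. Eliminates n2 stuck-at-0.
Only n5 stuck-at-0 is consistent with every test.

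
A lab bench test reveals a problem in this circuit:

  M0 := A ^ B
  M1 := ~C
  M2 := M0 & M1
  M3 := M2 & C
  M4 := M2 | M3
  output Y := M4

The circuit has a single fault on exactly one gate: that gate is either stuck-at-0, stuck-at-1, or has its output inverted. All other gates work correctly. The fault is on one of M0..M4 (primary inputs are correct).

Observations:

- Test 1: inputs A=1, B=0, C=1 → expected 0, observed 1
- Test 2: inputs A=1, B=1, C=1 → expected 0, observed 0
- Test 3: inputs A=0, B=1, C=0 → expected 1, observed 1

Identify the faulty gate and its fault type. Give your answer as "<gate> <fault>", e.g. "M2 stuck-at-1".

Fault-free values for test 1 (A=1, B=0, C=1): M0=1, M1=0, M2=0, M3=0, M4=0, giving Y=0. Observed 1.
Test 1: faults giving observed 1 are {M1 stuck-at-1, M1 inverted output, M2 stuck-at-1, M2 inverted output, M3 stuck-at-1, M3 inverted output, M4 stuck-at-1, M4 inverted output}.
Test 2 (A=1, B=1, C=1): fault-free M0=0, M1=0, M2=0, M3=0, M4=0 → 0; observed 0. Eliminates M2 stuck-at-1, M2 inverted output, M3 stuck-at-1, M3 inverted output, M4 stuck-at-1, M4 inverted output.
Test 3 (A=0, B=1, C=0): fault-free M0=1, M1=1, M2=1, M3=0, M4=1 → 1; observed 1. Eliminates M1 inverted output.
Only M1 stuck-at-1 is consistent with every test.

M1 stuck-at-1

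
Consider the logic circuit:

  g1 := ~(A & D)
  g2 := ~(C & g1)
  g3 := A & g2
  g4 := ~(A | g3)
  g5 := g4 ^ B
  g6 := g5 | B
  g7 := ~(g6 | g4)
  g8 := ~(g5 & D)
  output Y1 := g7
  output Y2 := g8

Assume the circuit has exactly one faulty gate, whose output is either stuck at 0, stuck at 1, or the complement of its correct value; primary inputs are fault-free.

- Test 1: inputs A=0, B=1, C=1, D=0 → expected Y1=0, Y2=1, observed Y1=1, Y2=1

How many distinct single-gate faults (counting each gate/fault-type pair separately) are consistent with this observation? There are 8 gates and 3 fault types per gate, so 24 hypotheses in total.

2

Fault-free: g1=1, g2=0, g3=0, g4=1, g5=0, g6=1, g7=0, g8=1 → Y1=0, Y2=1. Observed Y1=1, Y2=1.
  g1: none of the 3 fault types match ✗
  g2: none of the 3 fault types match ✗
  g3: none of the 3 fault types match ✗
  g4: none of the 3 fault types match ✗
  g5: none of the 3 fault types match ✗
  g6: none of the 3 fault types match ✗
  g7: stuck-at-1, inverted output ✓; others ✗
  g8: none of the 3 fault types match ✗
Consistent faults: {g7 stuck-at-1, g7 inverted output} — 2 in all.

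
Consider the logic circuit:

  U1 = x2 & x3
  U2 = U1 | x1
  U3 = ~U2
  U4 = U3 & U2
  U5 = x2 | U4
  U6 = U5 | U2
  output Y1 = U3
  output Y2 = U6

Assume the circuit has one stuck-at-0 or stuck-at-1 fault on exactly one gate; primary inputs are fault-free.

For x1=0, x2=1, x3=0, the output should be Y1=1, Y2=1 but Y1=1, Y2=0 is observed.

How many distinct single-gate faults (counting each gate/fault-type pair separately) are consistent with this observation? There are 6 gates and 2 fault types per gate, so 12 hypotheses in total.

Fault-free: U1=0, U2=0, U3=1, U4=0, U5=1, U6=1 → Y1=1, Y2=1. Observed Y1=1, Y2=0.
  U1 stuck-at-0: output Y1=1, Y2=1 ✗
  U1 stuck-at-1: output Y1=0, Y2=1 ✗
  U2 stuck-at-0: output Y1=1, Y2=1 ✗
  U2 stuck-at-1: output Y1=0, Y2=1 ✗
  U3 stuck-at-0: output Y1=0, Y2=1 ✗
  U3 stuck-at-1: output Y1=1, Y2=1 ✗
  U4 stuck-at-0: output Y1=1, Y2=1 ✗
  U4 stuck-at-1: output Y1=1, Y2=1 ✗
  U5 stuck-at-0: output Y1=1, Y2=0 ✓
  U5 stuck-at-1: output Y1=1, Y2=1 ✗
  U6 stuck-at-0: output Y1=1, Y2=0 ✓
  U6 stuck-at-1: output Y1=1, Y2=1 ✗
Consistent faults: {U5 stuck-at-0, U6 stuck-at-0} — 2 in all.

2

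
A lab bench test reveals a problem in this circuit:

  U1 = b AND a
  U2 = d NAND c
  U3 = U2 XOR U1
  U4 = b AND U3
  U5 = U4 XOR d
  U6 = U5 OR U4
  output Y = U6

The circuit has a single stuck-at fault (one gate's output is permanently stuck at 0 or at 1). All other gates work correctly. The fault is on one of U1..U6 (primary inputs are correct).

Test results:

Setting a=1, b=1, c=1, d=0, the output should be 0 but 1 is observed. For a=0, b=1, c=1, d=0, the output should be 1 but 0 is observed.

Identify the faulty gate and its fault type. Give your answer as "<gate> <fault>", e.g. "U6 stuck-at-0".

U2 stuck-at-0

Fault-free values for test 1 (a=1, b=1, c=1, d=0): U1=1, U2=1, U3=0, U4=0, U5=0, U6=0, giving Y=0. Observed 1.
Test 1: faults giving observed 1 are {U1 stuck-at-0, U2 stuck-at-0, U3 stuck-at-1, U4 stuck-at-1, U5 stuck-at-1, U6 stuck-at-1}.
Test 2 (a=0, b=1, c=1, d=0): fault-free U1=0, U2=1, U3=1, U4=1, U5=1, U6=1 → 1; observed 0. Eliminates U1 stuck-at-0, U3 stuck-at-1, U4 stuck-at-1, U5 stuck-at-1, U6 stuck-at-1.
Only U2 stuck-at-0 is consistent with every test.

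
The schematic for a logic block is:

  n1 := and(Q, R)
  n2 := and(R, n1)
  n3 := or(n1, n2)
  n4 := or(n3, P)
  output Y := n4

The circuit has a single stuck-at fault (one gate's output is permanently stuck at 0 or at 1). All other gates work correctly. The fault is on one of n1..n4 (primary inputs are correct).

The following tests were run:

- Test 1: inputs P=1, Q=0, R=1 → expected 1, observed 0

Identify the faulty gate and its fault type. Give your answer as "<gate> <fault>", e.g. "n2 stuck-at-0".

Fault-free values for test 1 (P=1, Q=0, R=1): n1=0, n2=0, n3=0, n4=1, giving Y=1. Observed 0.
Test 1: faults giving observed 0 are {n4 stuck-at-0}.
Only n4 stuck-at-0 is consistent with every test.

n4 stuck-at-0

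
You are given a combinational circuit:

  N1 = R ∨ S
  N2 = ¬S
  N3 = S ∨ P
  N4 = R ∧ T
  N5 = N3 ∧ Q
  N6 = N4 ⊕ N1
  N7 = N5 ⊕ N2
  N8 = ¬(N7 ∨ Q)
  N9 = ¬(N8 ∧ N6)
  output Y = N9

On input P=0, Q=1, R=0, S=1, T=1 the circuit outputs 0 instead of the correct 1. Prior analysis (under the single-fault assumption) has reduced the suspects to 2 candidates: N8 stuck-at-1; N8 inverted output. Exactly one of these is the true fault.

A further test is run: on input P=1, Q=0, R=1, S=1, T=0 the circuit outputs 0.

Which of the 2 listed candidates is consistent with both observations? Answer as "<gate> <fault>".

Evaluate each candidate on input P=1, Q=0, R=1, S=1, T=0:
  N8 stuck-at-1: N1=1, N2=0, N3=1, N4=0, N5=0, N6=1, N7=0, N8=1 [stuck-at-1], N9=0 → 0 — matches
  N8 inverted output: N1=1, N2=0, N3=1, N4=0, N5=0, N6=1, N7=0, N8=0 [inverted output], N9=1 → 1 — eliminated
Only N8 stuck-at-1 reproduces the observed 0.

N8 stuck-at-1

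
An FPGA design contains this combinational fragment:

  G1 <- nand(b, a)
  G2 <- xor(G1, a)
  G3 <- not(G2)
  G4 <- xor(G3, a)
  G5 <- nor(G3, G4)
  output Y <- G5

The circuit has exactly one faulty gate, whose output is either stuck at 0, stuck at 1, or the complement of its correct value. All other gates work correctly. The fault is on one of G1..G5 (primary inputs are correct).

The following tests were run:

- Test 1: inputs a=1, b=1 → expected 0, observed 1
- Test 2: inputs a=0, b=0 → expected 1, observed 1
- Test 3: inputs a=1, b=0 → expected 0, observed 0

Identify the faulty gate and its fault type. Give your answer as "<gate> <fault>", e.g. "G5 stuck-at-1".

Fault-free values for test 1 (a=1, b=1): G1=0, G2=1, G3=0, G4=1, G5=0, giving Y=0. Observed 1.
Test 1: faults giving observed 1 are {G4 stuck-at-0, G4 inverted output, G5 stuck-at-1, G5 inverted output}.
Test 2 (a=0, b=0): fault-free G1=1, G2=1, G3=0, G4=0, G5=1 → 1; observed 1. Eliminates G4 inverted output, G5 inverted output.
Test 3 (a=1, b=0): fault-free G1=1, G2=0, G3=1, G4=0, G5=0 → 0; observed 0. Eliminates G5 stuck-at-1.
Only G4 stuck-at-0 is consistent with every test.

G4 stuck-at-0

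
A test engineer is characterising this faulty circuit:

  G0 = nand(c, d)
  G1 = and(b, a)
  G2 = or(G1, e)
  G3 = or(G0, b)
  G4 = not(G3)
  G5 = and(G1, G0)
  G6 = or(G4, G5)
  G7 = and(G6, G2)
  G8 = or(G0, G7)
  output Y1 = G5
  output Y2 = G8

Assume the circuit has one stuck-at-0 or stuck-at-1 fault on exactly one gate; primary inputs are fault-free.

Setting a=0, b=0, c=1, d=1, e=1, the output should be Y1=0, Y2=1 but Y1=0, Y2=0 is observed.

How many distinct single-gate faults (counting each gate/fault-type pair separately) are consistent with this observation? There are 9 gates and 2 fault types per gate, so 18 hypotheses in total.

6

Fault-free: G0=0, G1=0, G2=1, G3=0, G4=1, G5=0, G6=1, G7=1, G8=1 → Y1=0, Y2=1. Observed Y1=0, Y2=0.
  G0: none of the 2 fault types match ✗
  G1: none of the 2 fault types match ✗
  G2: stuck-at-0 ✓; others ✗
  G3: stuck-at-1 ✓; others ✗
  G4: stuck-at-0 ✓; others ✗
  G5: none of the 2 fault types match ✗
  G6: stuck-at-0 ✓; others ✗
  G7: stuck-at-0 ✓; others ✗
  G8: stuck-at-0 ✓; others ✗
Consistent faults: {G2 stuck-at-0, G3 stuck-at-1, G4 stuck-at-0, G6 stuck-at-0, G7 stuck-at-0, G8 stuck-at-0} — 6 in all.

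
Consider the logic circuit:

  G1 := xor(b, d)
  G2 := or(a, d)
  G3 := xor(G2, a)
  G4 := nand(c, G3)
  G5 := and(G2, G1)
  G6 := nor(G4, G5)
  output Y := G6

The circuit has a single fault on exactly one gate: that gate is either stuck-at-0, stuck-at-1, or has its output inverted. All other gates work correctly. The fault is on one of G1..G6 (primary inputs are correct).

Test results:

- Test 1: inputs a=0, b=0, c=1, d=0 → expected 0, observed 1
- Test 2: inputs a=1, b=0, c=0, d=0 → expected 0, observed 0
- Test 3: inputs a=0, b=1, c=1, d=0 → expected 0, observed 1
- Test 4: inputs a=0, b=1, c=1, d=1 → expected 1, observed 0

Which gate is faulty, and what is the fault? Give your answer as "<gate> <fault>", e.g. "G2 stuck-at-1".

Fault-free values for test 1 (a=0, b=0, c=1, d=0): G1=0, G2=0, G3=0, G4=1, G5=0, G6=0, giving Y=0. Observed 1.
Test 1: faults giving observed 1 are {G2 stuck-at-1, G2 inverted output, G3 stuck-at-1, G3 inverted output, G4 stuck-at-0, G4 inverted output, G6 stuck-at-1, G6 inverted output}.
Test 2 (a=1, b=0, c=0, d=0): fault-free G1=0, G2=1, G3=0, G4=1, G5=0, G6=0 → 0; observed 0. Eliminates G4 stuck-at-0, G4 inverted output, G6 stuck-at-1, G6 inverted output.
Test 3 (a=0, b=1, c=1, d=0): fault-free G1=1, G2=0, G3=0, G4=1, G5=0, G6=0 → 0; observed 1. Eliminates G2 stuck-at-1, G2 inverted output.
Test 4 (a=0, b=1, c=1, d=1): fault-free G1=0, G2=1, G3=1, G4=0, G5=0, G6=1 → 1; observed 0. Eliminates G3 stuck-at-1.
Only G3 inverted output is consistent with every test.

G3 inverted output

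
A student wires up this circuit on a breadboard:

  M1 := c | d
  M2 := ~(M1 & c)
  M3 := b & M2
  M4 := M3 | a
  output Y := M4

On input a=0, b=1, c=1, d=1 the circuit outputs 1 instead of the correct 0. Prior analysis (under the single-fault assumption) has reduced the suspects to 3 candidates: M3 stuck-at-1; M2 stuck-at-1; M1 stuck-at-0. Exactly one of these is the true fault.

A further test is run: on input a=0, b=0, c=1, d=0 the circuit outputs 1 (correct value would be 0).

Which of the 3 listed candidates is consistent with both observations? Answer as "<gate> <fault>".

M3 stuck-at-1

Evaluate each candidate on input a=0, b=0, c=1, d=0:
  M3 stuck-at-1: M1=1, M2=0, M3=1 [stuck-at-1], M4=1 → 1 — matches
  M2 stuck-at-1: M1=1, M2=1 [stuck-at-1], M3=0, M4=0 → 0 — eliminated
  M1 stuck-at-0: M1=0 [stuck-at-0], M2=1, M3=0, M4=0 → 0 — eliminated
Only M3 stuck-at-1 reproduces the observed 1.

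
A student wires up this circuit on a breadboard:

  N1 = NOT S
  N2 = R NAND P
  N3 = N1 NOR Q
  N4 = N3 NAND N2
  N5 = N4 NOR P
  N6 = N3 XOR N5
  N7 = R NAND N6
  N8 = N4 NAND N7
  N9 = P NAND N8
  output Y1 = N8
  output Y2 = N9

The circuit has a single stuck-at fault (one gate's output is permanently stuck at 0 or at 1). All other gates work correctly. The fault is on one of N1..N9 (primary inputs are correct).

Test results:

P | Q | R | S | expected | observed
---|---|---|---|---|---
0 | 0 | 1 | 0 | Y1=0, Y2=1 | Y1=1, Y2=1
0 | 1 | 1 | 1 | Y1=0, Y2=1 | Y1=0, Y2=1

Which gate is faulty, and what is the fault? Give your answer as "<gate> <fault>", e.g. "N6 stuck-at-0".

N1 stuck-at-0

Fault-free values for test 1 (P=0, Q=0, R=1, S=0): N1=1, N2=1, N3=0, N4=1, N5=0, N6=0, N7=1, N8=0, N9=1, giving Y1=0, Y2=1. Observed Y1=1, Y2=1.
Test 1: faults giving observed Y1=1, Y2=1 are {N1 stuck-at-0, N3 stuck-at-1, N4 stuck-at-0, N5 stuck-at-1, N6 stuck-at-1, N7 stuck-at-0, N8 stuck-at-1}.
Test 2 (P=0, Q=1, R=1, S=1): fault-free N1=0, N2=1, N3=0, N4=1, N5=0, N6=0, N7=1, N8=0, N9=1 → Y1=0, Y2=1; observed Y1=0, Y2=1. Eliminates N3 stuck-at-1, N4 stuck-at-0, N5 stuck-at-1, N6 stuck-at-1, N7 stuck-at-0, N8 stuck-at-1.
Only N1 stuck-at-0 is consistent with every test.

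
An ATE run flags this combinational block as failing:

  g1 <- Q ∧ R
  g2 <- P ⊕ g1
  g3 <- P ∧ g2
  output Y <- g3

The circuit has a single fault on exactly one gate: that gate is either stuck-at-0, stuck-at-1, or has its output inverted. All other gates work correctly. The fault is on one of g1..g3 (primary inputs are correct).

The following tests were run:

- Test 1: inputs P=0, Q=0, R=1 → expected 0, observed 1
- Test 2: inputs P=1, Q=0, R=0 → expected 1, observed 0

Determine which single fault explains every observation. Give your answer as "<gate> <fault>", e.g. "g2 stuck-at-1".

Fault-free values for test 1 (P=0, Q=0, R=1): g1=0, g2=0, g3=0, giving Y=0. Observed 1.
Test 1: faults giving observed 1 are {g3 stuck-at-1, g3 inverted output}.
Test 2 (P=1, Q=0, R=0): fault-free g1=0, g2=1, g3=1 → 1; observed 0. Eliminates g3 stuck-at-1.
Only g3 inverted output is consistent with every test.

g3 inverted output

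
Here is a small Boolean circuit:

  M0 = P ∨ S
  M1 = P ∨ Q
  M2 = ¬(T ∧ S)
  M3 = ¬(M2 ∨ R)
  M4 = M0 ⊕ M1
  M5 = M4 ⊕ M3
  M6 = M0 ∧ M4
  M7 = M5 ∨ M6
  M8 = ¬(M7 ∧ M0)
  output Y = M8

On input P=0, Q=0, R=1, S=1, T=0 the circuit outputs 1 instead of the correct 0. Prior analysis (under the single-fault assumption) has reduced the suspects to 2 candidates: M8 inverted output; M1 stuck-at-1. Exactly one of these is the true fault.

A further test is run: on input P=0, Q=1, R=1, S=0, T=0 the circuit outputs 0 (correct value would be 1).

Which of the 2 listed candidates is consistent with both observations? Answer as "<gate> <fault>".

Evaluate each candidate on input P=0, Q=1, R=1, S=0, T=0:
  M8 inverted output: M0=0, M1=1, M2=1, M3=0, M4=1, M5=1, M6=0, M7=1, M8=0 [inverted output] → 0 — matches
  M1 stuck-at-1: M0=0, M1=1 [stuck-at-1], M2=1, M3=0, M4=1, M5=1, M6=0, M7=1, M8=1 → 1 — eliminated
Only M8 inverted output reproduces the observed 0.

M8 inverted output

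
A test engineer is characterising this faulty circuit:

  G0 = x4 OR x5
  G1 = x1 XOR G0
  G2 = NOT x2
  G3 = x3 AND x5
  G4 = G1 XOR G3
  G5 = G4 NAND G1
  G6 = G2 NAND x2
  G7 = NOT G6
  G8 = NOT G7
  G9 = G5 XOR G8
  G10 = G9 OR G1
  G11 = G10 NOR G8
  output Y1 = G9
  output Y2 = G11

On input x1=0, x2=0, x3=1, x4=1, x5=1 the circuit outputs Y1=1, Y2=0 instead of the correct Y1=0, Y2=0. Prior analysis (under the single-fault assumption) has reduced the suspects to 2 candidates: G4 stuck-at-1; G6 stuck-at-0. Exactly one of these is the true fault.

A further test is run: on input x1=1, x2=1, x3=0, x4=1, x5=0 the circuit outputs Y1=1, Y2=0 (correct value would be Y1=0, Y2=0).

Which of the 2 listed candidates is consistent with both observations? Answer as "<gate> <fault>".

Evaluate each candidate on input x1=1, x2=1, x3=0, x4=1, x5=0:
  G4 stuck-at-1: G0=1, G1=0, G2=0, G3=0, G4=1 [stuck-at-1], G5=1, G6=1, G7=0, G8=1, G9=0, G10=0, G11=0 → Y1=0, Y2=0 — eliminated
  G6 stuck-at-0: G0=1, G1=0, G2=0, G3=0, G4=0, G5=1, G6=0 [stuck-at-0], G7=1, G8=0, G9=1, G10=1, G11=0 → Y1=1, Y2=0 — matches
Only G6 stuck-at-0 reproduces the observed Y1=1, Y2=0.

G6 stuck-at-0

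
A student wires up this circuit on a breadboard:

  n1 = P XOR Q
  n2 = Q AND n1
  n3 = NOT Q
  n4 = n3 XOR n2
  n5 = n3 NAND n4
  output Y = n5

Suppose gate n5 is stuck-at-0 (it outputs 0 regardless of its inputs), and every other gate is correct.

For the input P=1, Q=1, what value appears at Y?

0

Propagate with n5 forced: n1=0, n2=0, n3=0, n4=0, n5=0 [stuck-at-0].
So Y = 0. (Without the fault it would be 1.)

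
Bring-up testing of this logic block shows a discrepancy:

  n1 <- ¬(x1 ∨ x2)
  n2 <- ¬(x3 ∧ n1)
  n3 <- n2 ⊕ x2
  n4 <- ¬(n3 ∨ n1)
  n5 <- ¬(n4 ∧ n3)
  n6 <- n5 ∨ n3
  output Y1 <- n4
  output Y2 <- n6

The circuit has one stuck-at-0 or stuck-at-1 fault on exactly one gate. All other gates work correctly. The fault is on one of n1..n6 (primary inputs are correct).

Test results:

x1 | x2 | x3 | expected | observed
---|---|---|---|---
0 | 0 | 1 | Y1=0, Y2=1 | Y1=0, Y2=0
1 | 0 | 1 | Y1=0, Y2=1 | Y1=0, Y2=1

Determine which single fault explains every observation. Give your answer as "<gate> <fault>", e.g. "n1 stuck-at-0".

n5 stuck-at-0

Fault-free values for test 1 (x1=0, x2=0, x3=1): n1=1, n2=0, n3=0, n4=0, n5=1, n6=1, giving Y1=0, Y2=1. Observed Y1=0, Y2=0.
Test 1: faults giving observed Y1=0, Y2=0 are {n5 stuck-at-0, n6 stuck-at-0}.
Test 2 (x1=1, x2=0, x3=1): fault-free n1=0, n2=1, n3=1, n4=0, n5=1, n6=1 → Y1=0, Y2=1; observed Y1=0, Y2=1. Eliminates n6 stuck-at-0.
Only n5 stuck-at-0 is consistent with every test.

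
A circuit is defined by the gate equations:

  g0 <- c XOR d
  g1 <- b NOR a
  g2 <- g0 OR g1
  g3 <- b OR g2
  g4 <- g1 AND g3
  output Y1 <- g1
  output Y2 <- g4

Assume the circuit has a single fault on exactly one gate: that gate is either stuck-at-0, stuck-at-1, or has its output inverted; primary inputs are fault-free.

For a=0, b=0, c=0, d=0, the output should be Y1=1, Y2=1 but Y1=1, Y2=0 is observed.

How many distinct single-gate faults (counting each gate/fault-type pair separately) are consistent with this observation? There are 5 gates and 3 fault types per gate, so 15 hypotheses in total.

6

Fault-free: g0=0, g1=1, g2=1, g3=1, g4=1 → Y1=1, Y2=1. Observed Y1=1, Y2=0.
  g0: none of the 3 fault types match ✗
  g1: none of the 3 fault types match ✗
  g2: stuck-at-0, inverted output ✓; others ✗
  g3: stuck-at-0, inverted output ✓; others ✗
  g4: stuck-at-0, inverted output ✓; others ✗
Consistent faults: {g2 stuck-at-0, g2 inverted output, g3 stuck-at-0, g3 inverted output, g4 stuck-at-0, g4 inverted output} — 6 in all.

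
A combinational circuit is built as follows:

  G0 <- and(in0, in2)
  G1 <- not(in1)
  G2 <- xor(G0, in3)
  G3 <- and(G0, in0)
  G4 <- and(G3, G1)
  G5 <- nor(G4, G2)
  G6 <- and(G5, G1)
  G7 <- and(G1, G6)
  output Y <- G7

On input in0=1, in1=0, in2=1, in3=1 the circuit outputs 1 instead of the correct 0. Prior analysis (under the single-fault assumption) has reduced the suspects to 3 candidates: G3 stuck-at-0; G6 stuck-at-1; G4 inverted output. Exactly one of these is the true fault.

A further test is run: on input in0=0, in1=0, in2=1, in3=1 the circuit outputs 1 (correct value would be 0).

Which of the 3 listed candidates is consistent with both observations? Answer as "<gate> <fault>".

Evaluate each candidate on input in0=0, in1=0, in2=1, in3=1:
  G3 stuck-at-0: G0=0, G1=1, G2=1, G3=0 [stuck-at-0], G4=0, G5=0, G6=0, G7=0 → 0 — eliminated
  G6 stuck-at-1: G0=0, G1=1, G2=1, G3=0, G4=0, G5=0, G6=1 [stuck-at-1], G7=1 → 1 — matches
  G4 inverted output: G0=0, G1=1, G2=1, G3=0, G4=1 [inverted output], G5=0, G6=0, G7=0 → 0 — eliminated
Only G6 stuck-at-1 reproduces the observed 1.

G6 stuck-at-1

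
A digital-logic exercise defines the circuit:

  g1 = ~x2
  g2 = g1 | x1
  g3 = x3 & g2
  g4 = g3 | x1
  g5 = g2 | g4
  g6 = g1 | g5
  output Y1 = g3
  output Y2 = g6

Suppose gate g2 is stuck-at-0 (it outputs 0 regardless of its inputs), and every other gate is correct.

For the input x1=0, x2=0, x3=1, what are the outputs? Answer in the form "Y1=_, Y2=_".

Propagate with g2 forced: g1=1, g2=0 [stuck-at-0], g3=0, g4=0, g5=0, g6=1.
So the outputs are Y1=0, Y2=1. (Without the fault they would be Y1=1, Y2=1.)

Y1=0, Y2=1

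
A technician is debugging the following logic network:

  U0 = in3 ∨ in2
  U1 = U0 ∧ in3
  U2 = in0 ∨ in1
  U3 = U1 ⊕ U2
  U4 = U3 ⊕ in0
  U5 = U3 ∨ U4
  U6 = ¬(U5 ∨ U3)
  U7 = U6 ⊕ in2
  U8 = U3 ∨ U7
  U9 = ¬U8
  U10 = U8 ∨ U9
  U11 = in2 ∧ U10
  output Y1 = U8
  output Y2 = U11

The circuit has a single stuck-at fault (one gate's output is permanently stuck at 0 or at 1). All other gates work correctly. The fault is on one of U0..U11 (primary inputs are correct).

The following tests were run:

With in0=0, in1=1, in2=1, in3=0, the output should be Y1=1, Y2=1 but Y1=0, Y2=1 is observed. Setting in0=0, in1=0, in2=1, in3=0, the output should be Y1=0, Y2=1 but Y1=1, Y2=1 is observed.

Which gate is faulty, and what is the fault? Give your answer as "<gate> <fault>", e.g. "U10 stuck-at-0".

U1 stuck-at-1

Fault-free values for test 1 (in0=0, in1=1, in2=1, in3=0): U0=1, U1=0, U2=1, U3=1, U4=1, U5=1, U6=0, U7=1, U8=1, U9=0, U10=1, U11=1, giving Y1=1, Y2=1. Observed Y1=0, Y2=1.
Test 1: faults giving observed Y1=0, Y2=1 are {U1 stuck-at-1, U2 stuck-at-0, U3 stuck-at-0, U8 stuck-at-0}.
Test 2 (in0=0, in1=0, in2=1, in3=0): fault-free U0=1, U1=0, U2=0, U3=0, U4=0, U5=0, U6=1, U7=0, U8=0, U9=1, U10=1, U11=1 → Y1=0, Y2=1; observed Y1=1, Y2=1. Eliminates U2 stuck-at-0, U3 stuck-at-0, U8 stuck-at-0.
Only U1 stuck-at-1 is consistent with every test.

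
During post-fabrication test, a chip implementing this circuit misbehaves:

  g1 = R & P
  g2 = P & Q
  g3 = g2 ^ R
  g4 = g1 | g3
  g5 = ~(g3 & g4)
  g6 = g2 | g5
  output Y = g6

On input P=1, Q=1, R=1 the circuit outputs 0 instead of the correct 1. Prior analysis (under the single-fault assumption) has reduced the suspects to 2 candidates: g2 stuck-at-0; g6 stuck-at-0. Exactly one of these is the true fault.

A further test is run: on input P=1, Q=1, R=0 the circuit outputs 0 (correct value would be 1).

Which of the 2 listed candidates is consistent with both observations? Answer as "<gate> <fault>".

Evaluate each candidate on input P=1, Q=1, R=0:
  g2 stuck-at-0: g1=0, g2=0 [stuck-at-0], g3=0, g4=0, g5=1, g6=1 → 1 — eliminated
  g6 stuck-at-0: g1=0, g2=1, g3=1, g4=1, g5=0, g6=0 [stuck-at-0] → 0 — matches
Only g6 stuck-at-0 reproduces the observed 0.

g6 stuck-at-0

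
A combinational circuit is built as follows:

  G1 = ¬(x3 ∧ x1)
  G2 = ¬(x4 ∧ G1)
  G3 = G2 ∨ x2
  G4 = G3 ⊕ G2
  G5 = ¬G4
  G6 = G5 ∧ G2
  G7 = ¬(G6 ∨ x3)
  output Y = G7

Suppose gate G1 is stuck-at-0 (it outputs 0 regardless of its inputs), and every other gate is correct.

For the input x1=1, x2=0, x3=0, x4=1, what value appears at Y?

0

Propagate with G1 forced: G1=0 [stuck-at-0], G2=1, G3=1, G4=0, G5=1, G6=1, G7=0.
So Y = 0. (Without the fault it would be 1.)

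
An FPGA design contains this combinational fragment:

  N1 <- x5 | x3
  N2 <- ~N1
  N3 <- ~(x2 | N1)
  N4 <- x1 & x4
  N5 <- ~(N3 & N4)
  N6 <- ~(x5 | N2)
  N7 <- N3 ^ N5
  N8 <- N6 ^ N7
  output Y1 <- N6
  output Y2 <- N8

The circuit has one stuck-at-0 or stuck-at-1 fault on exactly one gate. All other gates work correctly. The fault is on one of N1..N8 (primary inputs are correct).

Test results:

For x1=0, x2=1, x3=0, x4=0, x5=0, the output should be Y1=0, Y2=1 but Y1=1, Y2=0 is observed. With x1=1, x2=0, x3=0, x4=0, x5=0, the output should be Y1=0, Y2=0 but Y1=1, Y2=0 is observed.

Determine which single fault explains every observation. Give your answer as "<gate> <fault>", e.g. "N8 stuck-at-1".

Fault-free values for test 1 (x1=0, x2=1, x3=0, x4=0, x5=0): N1=0, N2=1, N3=0, N4=0, N5=1, N6=0, N7=1, N8=1, giving Y1=0, Y2=1. Observed Y1=1, Y2=0.
Test 1: faults giving observed Y1=1, Y2=0 are {N1 stuck-at-1, N2 stuck-at-0, N6 stuck-at-1}.
Test 2 (x1=1, x2=0, x3=0, x4=0, x5=0): fault-free N1=0, N2=1, N3=1, N4=0, N5=1, N6=0, N7=0, N8=0 → Y1=0, Y2=0; observed Y1=1, Y2=0. Eliminates N2 stuck-at-0, N6 stuck-at-1.
Only N1 stuck-at-1 is consistent with every test.

N1 stuck-at-1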